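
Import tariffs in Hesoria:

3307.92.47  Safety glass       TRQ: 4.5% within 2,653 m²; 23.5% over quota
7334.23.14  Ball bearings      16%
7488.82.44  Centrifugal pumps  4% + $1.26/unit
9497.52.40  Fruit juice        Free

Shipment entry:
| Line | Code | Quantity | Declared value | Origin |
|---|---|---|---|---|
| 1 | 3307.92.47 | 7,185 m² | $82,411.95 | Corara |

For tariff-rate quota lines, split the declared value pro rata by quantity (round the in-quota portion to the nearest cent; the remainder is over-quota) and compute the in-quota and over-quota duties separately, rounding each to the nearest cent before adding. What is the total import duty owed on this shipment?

$13,585.13

Line 1 (3307.92.47, Corara, 7,185 m², $82,411.95):
Code 3307.92.47 is under a tariff-rate quota (threshold 2,653 m²). In-quota: 2,653 m² at 4.5%; over-quota: 4,532 m² at 23.5%.
Pro-rata value split: in-quota = $82,411.95 × 2,653/7,185 = $30,429.91; over-quota = $82,411.95 − $30,429.91 = $51,982.04.
In-quota duty = $30,429.91 × 4.5% = $1,369.35. Over-quota duty = $51,982.04 × 23.5% = $12,215.78.
Line duty = $1,369.35 + $12,215.78 = $13,585.13.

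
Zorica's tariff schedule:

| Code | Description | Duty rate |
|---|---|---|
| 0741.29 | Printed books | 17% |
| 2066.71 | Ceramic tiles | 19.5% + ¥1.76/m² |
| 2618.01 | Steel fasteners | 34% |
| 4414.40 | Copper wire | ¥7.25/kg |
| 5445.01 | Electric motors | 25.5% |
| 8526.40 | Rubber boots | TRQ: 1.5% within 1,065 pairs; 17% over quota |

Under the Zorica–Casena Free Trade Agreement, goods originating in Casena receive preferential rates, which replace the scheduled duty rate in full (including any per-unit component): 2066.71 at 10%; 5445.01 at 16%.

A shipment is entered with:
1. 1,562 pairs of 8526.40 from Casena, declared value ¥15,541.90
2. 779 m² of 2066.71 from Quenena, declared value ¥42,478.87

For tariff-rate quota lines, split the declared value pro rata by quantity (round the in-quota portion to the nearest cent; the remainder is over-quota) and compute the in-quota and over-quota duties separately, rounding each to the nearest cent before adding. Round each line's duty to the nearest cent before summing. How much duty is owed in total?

Line 1 (8526.40, Casena, 1,562 pairs, ¥15,541.90):
Code 8526.40 is under a tariff-rate quota (threshold 1,065 pairs). In-quota: 1,065 pairs at 1.5%; over-quota: 497 pairs at 17%.
Pro-rata value split: in-quota = ¥15,541.90 × 1,065/1,562 = ¥10,596.75; over-quota = ¥15,541.90 − ¥10,596.75 = ¥4,945.15.
In-quota duty = ¥10,596.75 × 1.5% = ¥158.95. Over-quota duty = ¥4,945.15 × 17% = ¥840.68.
Line duty = ¥158.95 + ¥840.68 = ¥999.63.
Line 2 (2066.71, Quenena, 779 m², ¥42,478.87):
Base rate for 2066.71 is 19.5% + ¥1.76/m².
2066.71 has an FTA preferential rate, but origin Quenena is not Casena; base rate stands.
Duty = ¥42,478.87 × 19.5% + 779 × ¥1.76 = ¥9,654.42.
Total = ¥999.63 + ¥9,654.42 = ¥10,654.05.

¥10,654.05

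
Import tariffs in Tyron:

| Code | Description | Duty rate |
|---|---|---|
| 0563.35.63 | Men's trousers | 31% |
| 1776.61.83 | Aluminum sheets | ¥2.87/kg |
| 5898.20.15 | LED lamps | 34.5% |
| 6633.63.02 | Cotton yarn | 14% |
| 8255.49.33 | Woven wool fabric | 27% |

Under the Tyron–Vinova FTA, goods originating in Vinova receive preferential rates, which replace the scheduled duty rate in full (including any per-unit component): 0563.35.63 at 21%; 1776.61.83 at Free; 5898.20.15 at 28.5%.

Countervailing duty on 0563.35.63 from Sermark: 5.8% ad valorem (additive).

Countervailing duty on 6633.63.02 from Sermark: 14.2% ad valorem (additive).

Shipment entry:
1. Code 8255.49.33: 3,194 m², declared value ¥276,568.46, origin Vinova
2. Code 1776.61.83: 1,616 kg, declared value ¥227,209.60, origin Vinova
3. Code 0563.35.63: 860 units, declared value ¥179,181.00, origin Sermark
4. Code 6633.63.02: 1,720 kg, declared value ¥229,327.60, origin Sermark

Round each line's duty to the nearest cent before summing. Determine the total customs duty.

¥205,282.47

Line 1 (8255.49.33, Vinova, 3,194 m², ¥276,568.46):
Base rate for 8255.49.33 is 27%.
Origin Vinova is the FTA partner but 8255.49.33 is not on the preference list; base rate stands.
Duty = ¥276,568.46 × 27% = ¥74,673.48.
Line 2 (1776.61.83, Vinova, 1,616 kg, ¥227,209.60):
Base rate for 1776.61.83 is ¥2.87/kg.
Origin Vinova qualifies under the Tyron–Vinova agreement and 1776.61.83 is covered: preferential rate Free applies instead.
Duty = ¥227,209.60 × 0% = ¥0.00.
Line 3 (0563.35.63, Sermark, 860 units, ¥179,181.00):
Base rate for 0563.35.63 is 31%.
0563.35.63 has an FTA preferential rate, but origin Sermark is not Vinova; base rate stands.
Additional duty on 0563.35.63 from Sermark: +5.8%. Applied ad valorem rate: 31% + 5.8% = 36.8%.
Duty = ¥179,181.00 × 36.8% = ¥65,938.61.
Line 4 (6633.63.02, Sermark, 1,720 kg, ¥229,327.60):
Base rate for 6633.63.02 is 14%.
Additional duty on 6633.63.02 from Sermark: +14.2%. Applied ad valorem rate: 14% + 14.2% = 28.2%.
Duty = ¥229,327.60 × 28.2% = ¥64,670.38.
Total = ¥74,673.48 + ¥0.00 + ¥65,938.61 + ¥64,670.38 = ¥205,282.47.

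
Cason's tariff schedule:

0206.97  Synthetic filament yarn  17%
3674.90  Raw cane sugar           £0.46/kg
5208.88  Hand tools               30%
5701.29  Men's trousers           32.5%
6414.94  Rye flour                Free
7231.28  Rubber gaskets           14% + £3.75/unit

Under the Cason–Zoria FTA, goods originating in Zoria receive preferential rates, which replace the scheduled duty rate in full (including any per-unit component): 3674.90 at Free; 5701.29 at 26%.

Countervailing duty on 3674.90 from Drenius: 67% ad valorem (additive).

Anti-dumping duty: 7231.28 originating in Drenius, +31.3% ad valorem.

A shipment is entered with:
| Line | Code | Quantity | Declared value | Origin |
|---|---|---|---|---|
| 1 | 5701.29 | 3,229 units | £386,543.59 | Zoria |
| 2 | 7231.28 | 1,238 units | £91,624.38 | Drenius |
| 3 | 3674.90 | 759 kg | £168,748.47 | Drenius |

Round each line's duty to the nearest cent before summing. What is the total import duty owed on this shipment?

£260,060.28

Line 1 (5701.29, Zoria, 3,229 units, £386,543.59):
Base rate for 5701.29 is 32.5%.
Origin Zoria qualifies under the Cason–Zoria agreement and 5701.29 is covered: preferential rate 26% applies instead.
Duty = £386,543.59 × 26% = £100,501.33.
Line 2 (7231.28, Drenius, 1,238 units, £91,624.38):
Base rate for 7231.28 is 14% + £3.75/unit.
Additional duty on 7231.28 from Drenius: +31.3%. Applied ad valorem rate: 14% + 31.3% = 45.3%.
Duty = £91,624.38 × 45.3% + 1,238 × £3.75 = £46,148.34.
Line 3 (3674.90, Drenius, 759 kg, £168,748.47):
Base rate for 3674.90 is £0.46/kg.
3674.90 has an FTA preferential rate, but origin Drenius is not Zoria; base rate stands.
Additional duty on 3674.90 from Drenius: +67% ad valorem. Applied ad valorem rate = 67%.
Duty = £168,748.47 × 67% + 759 × £0.46 = £113,410.61.
Total = £100,501.33 + £46,148.34 + £113,410.61 = £260,060.28.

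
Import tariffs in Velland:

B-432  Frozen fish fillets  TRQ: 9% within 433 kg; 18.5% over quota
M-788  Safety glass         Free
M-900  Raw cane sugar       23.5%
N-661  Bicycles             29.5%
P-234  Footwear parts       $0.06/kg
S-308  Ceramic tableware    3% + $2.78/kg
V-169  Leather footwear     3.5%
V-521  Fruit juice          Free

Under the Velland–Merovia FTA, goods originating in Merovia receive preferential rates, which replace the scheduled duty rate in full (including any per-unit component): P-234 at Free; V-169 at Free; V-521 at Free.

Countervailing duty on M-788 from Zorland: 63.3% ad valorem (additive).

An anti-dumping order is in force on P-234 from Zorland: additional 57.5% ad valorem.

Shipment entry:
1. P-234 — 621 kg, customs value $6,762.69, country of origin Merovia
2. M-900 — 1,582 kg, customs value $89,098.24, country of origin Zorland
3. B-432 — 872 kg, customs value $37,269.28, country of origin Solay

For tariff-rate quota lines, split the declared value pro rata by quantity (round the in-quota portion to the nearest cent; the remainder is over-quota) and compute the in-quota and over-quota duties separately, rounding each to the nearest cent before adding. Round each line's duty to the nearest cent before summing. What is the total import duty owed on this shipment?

Line 1 (P-234, Merovia, 621 kg, $6,762.69):
Base rate for P-234 is $0.06/kg.
Origin Merovia qualifies under the Velland–Merovia agreement and P-234 is covered: preferential rate Free applies instead.
The additional-duty order on P-234 targets Zorland, not Merovia; it does not apply.
Duty = $6,762.69 × 0% = $0.00.
Line 2 (M-900, Zorland, 1,582 kg, $89,098.24):
Base rate for M-900 is 23.5%.
Duty = $89,098.24 × 23.5% = $20,938.09.
Line 3 (B-432, Solay, 872 kg, $37,269.28):
Code B-432 is under a tariff-rate quota (threshold 433 kg). In-quota: 433 kg at 9%; over-quota: 439 kg at 18.5%.
Pro-rata value split: in-quota = $37,269.28 × 433/872 = $18,506.42; over-quota = $37,269.28 − $18,506.42 = $18,762.86.
In-quota duty = $18,506.42 × 9% = $1,665.58. Over-quota duty = $18,762.86 × 18.5% = $3,471.13.
Line duty = $1,665.58 + $3,471.13 = $5,136.71.
Total = $0.00 + $20,938.09 + $5,136.71 = $26,074.80.

$26,074.80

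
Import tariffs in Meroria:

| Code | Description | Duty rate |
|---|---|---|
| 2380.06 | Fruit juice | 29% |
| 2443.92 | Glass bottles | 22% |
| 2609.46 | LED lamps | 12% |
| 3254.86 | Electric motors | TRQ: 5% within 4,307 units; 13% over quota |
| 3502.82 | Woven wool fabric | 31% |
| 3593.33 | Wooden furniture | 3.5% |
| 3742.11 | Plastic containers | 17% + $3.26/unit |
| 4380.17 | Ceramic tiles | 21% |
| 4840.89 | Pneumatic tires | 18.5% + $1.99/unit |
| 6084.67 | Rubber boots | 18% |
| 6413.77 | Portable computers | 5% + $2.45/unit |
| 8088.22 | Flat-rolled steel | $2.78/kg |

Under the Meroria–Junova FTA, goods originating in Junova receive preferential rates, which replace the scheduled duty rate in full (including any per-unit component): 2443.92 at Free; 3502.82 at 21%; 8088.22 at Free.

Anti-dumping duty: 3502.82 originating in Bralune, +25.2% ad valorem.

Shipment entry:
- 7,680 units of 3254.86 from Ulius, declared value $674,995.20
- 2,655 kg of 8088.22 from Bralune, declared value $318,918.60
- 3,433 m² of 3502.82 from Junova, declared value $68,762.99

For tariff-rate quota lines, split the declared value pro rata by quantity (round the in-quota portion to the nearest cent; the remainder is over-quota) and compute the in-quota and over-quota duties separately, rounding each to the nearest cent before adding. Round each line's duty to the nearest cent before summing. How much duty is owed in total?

Line 1 (3254.86, Ulius, 7,680 units, $674,995.20):
Code 3254.86 is under a tariff-rate quota (threshold 4,307 units). In-quota: 4,307 units at 5%; over-quota: 3,373 units at 13%.
Pro-rata value split: in-quota = $674,995.20 × 4,307/7,680 = $378,542.23; over-quota = $674,995.20 − $378,542.23 = $296,452.97.
In-quota duty = $378,542.23 × 5% = $18,927.11. Over-quota duty = $296,452.97 × 13% = $38,538.89.
Line duty = $18,927.11 + $38,538.89 = $57,466.00.
Line 2 (8088.22, Bralune, 2,655 kg, $318,918.60):
Base rate for 8088.22 is $2.78/kg.
8088.22 has an FTA preferential rate, but origin Bralune is not Junova; base rate stands.
Duty = 2,655 × $2.78 = $7,380.90.
Line 3 (3502.82, Junova, 3,433 m², $68,762.99):
Base rate for 3502.82 is 31%.
Origin Junova qualifies under the Meroria–Junova agreement and 3502.82 is covered: preferential rate 21% applies instead.
The additional-duty order on 3502.82 targets Bralune, not Junova; it does not apply.
Duty = $68,762.99 × 21% = $14,440.23.
Total = $57,466.00 + $7,380.90 + $14,440.23 = $79,287.13.

$79,287.13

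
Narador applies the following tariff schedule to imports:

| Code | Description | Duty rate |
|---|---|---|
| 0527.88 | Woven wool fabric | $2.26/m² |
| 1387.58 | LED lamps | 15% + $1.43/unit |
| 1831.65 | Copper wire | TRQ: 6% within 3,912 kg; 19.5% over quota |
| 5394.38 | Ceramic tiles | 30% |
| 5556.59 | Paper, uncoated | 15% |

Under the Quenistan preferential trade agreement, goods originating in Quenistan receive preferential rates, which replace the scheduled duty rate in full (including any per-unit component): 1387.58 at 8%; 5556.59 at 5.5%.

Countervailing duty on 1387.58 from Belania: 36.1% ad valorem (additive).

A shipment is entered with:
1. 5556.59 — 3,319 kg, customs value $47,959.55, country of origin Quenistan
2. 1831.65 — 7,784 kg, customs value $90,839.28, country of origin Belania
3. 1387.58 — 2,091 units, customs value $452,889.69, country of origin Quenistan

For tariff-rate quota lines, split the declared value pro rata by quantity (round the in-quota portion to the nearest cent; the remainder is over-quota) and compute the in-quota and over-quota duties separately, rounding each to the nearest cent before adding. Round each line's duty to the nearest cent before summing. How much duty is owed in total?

Line 1 (5556.59, Quenistan, 3,319 kg, $47,959.55):
Base rate for 5556.59 is 15%.
Origin Quenistan qualifies under the Narador–Quenistan agreement and 5556.59 is covered: preferential rate 5.5% applies instead.
Duty = $47,959.55 × 5.5% = $2,637.78.
Line 2 (1831.65, Belania, 7,784 kg, $90,839.28):
Code 1831.65 is under a tariff-rate quota (threshold 3,912 kg). In-quota: 3,912 kg at 6%; over-quota: 3,872 kg at 19.5%.
Pro-rata value split: in-quota = $90,839.28 × 3,912/7,784 = $45,653.04; over-quota = $90,839.28 − $45,653.04 = $45,186.24.
In-quota duty = $45,653.04 × 6% = $2,739.18. Over-quota duty = $45,186.24 × 19.5% = $8,811.32.
Line duty = $2,739.18 + $8,811.32 = $11,550.50.
Line 3 (1387.58, Quenistan, 2,091 units, $452,889.69):
Base rate for 1387.58 is 15% + $1.43/unit.
Origin Quenistan qualifies under the Narador–Quenistan agreement and 1387.58 is covered: preferential rate 8% applies instead.
The additional-duty order on 1387.58 targets Belania, not Quenistan; it does not apply.
Duty = $452,889.69 × 8% = $36,231.18.
Total = $2,637.78 + $11,550.50 + $36,231.18 = $50,419.46.

$50,419.46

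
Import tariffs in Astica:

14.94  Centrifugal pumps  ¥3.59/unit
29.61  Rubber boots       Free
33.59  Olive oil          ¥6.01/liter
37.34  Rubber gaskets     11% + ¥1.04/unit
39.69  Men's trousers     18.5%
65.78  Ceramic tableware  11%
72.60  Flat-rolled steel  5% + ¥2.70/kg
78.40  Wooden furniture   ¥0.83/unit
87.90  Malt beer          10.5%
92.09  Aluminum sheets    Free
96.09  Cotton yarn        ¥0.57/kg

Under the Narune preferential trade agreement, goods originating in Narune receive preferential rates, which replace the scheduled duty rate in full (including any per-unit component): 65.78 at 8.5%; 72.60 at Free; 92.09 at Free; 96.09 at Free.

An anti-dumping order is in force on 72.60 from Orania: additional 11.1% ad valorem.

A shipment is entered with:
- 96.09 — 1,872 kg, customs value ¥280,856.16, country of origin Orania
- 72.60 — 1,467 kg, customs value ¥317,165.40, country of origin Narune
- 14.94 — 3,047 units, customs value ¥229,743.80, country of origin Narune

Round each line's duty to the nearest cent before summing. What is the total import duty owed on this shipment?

¥12,005.77

Line 1 (96.09, Orania, 1,872 kg, ¥280,856.16):
Base rate for 96.09 is ¥0.57/kg.
96.09 has an FTA preferential rate, but origin Orania is not Narune; base rate stands.
Duty = 1,872 × ¥0.57 = ¥1,067.04.
Line 2 (72.60, Narune, 1,467 kg, ¥317,165.40):
Base rate for 72.60 is 5% + ¥2.70/kg.
Origin Narune qualifies under the Astica–Narune agreement and 72.60 is covered: preferential rate Free applies instead.
The additional-duty order on 72.60 targets Orania, not Narune; it does not apply.
Duty = ¥317,165.40 × 0% = ¥0.00.
Line 3 (14.94, Narune, 3,047 units, ¥229,743.80):
Base rate for 14.94 is ¥3.59/unit.
Origin Narune is the FTA partner but 14.94 is not on the preference list; base rate stands.
Duty = 3,047 × ¥3.59 = ¥10,938.73.
Total = ¥1,067.04 + ¥0.00 + ¥10,938.73 = ¥12,005.77.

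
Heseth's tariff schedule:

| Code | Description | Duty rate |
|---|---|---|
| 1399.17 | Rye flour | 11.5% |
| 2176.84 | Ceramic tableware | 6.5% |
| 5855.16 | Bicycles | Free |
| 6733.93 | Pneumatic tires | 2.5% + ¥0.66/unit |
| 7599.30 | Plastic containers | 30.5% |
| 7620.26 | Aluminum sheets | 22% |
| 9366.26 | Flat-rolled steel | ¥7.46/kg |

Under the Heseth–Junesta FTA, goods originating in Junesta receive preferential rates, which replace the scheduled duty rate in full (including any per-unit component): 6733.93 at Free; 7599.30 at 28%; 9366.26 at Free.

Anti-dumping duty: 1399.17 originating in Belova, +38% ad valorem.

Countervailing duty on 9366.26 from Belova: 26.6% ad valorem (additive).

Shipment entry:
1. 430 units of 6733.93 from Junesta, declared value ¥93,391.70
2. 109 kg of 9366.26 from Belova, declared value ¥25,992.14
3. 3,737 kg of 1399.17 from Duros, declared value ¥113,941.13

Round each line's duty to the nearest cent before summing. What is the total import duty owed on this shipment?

¥20,830.28

Line 1 (6733.93, Junesta, 430 units, ¥93,391.70):
Base rate for 6733.93 is 2.5% + ¥0.66/unit.
Origin Junesta qualifies under the Heseth–Junesta agreement and 6733.93 is covered: preferential rate Free applies instead.
Duty = ¥93,391.70 × 0% = ¥0.00.
Line 2 (9366.26, Belova, 109 kg, ¥25,992.14):
Base rate for 9366.26 is ¥7.46/kg.
9366.26 has an FTA preferential rate, but origin Belova is not Junesta; base rate stands.
Additional duty on 9366.26 from Belova: +26.6% ad valorem. Applied ad valorem rate = 26.6%.
Duty = ¥25,992.14 × 26.6% + 109 × ¥7.46 = ¥7,727.05.
Line 3 (1399.17, Duros, 3,737 kg, ¥113,941.13):
Base rate for 1399.17 is 11.5%.
The additional-duty order on 1399.17 targets Belova, not Duros; it does not apply.
Duty = ¥113,941.13 × 11.5% = ¥13,103.23.
Total = ¥0.00 + ¥7,727.05 + ¥13,103.23 = ¥20,830.28.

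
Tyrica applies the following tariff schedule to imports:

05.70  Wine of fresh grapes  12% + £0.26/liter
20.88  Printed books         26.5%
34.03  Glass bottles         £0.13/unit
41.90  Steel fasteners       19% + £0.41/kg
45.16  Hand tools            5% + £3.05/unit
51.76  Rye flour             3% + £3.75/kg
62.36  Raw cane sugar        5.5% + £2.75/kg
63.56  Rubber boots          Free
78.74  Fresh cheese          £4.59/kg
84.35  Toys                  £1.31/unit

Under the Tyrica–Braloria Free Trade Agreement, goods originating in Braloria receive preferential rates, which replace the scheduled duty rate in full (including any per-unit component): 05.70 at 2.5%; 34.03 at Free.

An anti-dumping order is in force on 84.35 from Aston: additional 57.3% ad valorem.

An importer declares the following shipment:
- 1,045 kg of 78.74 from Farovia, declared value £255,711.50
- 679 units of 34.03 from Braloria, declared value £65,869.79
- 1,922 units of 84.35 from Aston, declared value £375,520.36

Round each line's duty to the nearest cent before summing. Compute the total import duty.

£222,487.54

Line 1 (78.74, Farovia, 1,045 kg, £255,711.50):
Base rate for 78.74 is £4.59/kg.
Duty = 1,045 × £4.59 = £4,796.55.
Line 2 (34.03, Braloria, 679 units, £65,869.79):
Base rate for 34.03 is £0.13/unit.
Origin Braloria qualifies under the Tyrica–Braloria agreement and 34.03 is covered: preferential rate Free applies instead.
Duty = £65,869.79 × 0% = £0.00.
Line 3 (84.35, Aston, 1,922 units, £375,520.36):
Base rate for 84.35 is £1.31/unit.
Additional duty on 84.35 from Aston: +57.3% ad valorem. Applied ad valorem rate = 57.3%.
Duty = £375,520.36 × 57.3% + 1,922 × £1.31 = £217,690.99.
Total = £4,796.55 + £0.00 + £217,690.99 = £222,487.54.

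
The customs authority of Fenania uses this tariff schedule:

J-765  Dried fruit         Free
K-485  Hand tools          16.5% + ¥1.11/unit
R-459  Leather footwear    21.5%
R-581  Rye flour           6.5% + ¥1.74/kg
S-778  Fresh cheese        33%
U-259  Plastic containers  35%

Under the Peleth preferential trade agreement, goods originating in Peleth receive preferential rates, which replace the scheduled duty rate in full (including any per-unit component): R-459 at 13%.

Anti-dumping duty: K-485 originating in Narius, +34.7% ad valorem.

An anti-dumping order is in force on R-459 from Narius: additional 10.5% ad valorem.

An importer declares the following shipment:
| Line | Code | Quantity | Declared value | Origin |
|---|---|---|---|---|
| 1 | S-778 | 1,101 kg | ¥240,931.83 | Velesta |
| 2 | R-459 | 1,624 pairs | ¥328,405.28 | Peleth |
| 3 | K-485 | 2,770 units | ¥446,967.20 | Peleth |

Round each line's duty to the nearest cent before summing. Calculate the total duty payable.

¥199,024.48

Line 1 (S-778, Velesta, 1,101 kg, ¥240,931.83):
Base rate for S-778 is 33%.
Duty = ¥240,931.83 × 33% = ¥79,507.50.
Line 2 (R-459, Peleth, 1,624 pairs, ¥328,405.28):
Base rate for R-459 is 21.5%.
Origin Peleth qualifies under the Fenania–Peleth agreement and R-459 is covered: preferential rate 13% applies instead.
The additional-duty order on R-459 targets Narius, not Peleth; it does not apply.
Duty = ¥328,405.28 × 13% = ¥42,692.69.
Line 3 (K-485, Peleth, 2,770 units, ¥446,967.20):
Base rate for K-485 is 16.5% + ¥1.11/unit.
Origin Peleth is the FTA partner but K-485 is not on the preference list; base rate stands.
The additional-duty order on K-485 targets Narius, not Peleth; it does not apply.
Duty = ¥446,967.20 × 16.5% + 2,770 × ¥1.11 = ¥76,824.29.
Total = ¥79,507.50 + ¥42,692.69 + ¥76,824.29 = ¥199,024.48.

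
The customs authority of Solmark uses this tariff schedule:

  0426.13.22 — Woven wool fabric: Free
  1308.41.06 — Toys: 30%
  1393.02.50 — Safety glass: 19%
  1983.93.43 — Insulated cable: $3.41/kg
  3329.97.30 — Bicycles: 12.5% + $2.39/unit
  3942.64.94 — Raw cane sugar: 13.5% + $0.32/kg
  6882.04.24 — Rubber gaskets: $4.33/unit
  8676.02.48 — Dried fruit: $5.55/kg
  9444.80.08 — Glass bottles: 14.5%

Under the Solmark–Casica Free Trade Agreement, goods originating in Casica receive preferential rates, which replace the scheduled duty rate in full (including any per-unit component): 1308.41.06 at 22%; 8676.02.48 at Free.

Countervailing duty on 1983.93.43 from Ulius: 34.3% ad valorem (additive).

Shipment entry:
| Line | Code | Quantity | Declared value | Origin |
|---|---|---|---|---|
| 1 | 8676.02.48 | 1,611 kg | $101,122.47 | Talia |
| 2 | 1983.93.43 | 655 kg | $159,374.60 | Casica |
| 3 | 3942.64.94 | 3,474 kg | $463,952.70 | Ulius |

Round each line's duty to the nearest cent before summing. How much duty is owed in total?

$74,919.89

Line 1 (8676.02.48, Talia, 1,611 kg, $101,122.47):
Base rate for 8676.02.48 is $5.55/kg.
8676.02.48 has an FTA preferential rate, but origin Talia is not Casica; base rate stands.
Duty = 1,611 × $5.55 = $8,941.05.
Line 2 (1983.93.43, Casica, 655 kg, $159,374.60):
Base rate for 1983.93.43 is $3.41/kg.
Origin Casica is the FTA partner but 1983.93.43 is not on the preference list; base rate stands.
The additional-duty order on 1983.93.43 targets Ulius, not Casica; it does not apply.
Duty = 655 × $3.41 = $2,233.55.
Line 3 (3942.64.94, Ulius, 3,474 kg, $463,952.70):
Base rate for 3942.64.94 is 13.5% + $0.32/kg.
Duty = $463,952.70 × 13.5% + 3,474 × $0.32 = $63,745.29.
Total = $8,941.05 + $2,233.55 + $63,745.29 = $74,919.89.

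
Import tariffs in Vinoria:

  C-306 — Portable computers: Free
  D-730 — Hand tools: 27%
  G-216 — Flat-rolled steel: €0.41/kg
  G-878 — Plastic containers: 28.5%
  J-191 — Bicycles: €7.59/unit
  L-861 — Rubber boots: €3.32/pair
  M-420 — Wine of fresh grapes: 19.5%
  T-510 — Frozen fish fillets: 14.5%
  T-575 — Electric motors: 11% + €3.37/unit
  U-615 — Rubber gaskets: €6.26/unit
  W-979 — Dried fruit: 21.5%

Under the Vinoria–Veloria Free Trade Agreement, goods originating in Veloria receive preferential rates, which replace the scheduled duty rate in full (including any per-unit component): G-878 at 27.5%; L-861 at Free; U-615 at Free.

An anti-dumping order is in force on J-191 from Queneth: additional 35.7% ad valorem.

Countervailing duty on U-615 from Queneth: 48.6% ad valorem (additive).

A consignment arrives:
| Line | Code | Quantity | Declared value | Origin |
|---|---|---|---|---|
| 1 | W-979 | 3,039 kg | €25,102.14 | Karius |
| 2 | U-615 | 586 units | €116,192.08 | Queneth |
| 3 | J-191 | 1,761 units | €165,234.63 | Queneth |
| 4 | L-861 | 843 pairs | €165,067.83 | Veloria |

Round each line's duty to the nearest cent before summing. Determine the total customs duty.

Line 1 (W-979, Karius, 3,039 kg, €25,102.14):
Base rate for W-979 is 21.5%.
Duty = €25,102.14 × 21.5% = €5,396.96.
Line 2 (U-615, Queneth, 586 units, €116,192.08):
Base rate for U-615 is €6.26/unit.
U-615 has an FTA preferential rate, but origin Queneth is not Veloria; base rate stands.
Additional duty on U-615 from Queneth: +48.6% ad valorem. Applied ad valorem rate = 48.6%.
Duty = €116,192.08 × 48.6% + 586 × €6.26 = €60,137.71.
Line 3 (J-191, Queneth, 1,761 units, €165,234.63):
Base rate for J-191 is €7.59/unit.
Additional duty on J-191 from Queneth: +35.7% ad valorem. Applied ad valorem rate = 35.7%.
Duty = €165,234.63 × 35.7% + 1,761 × €7.59 = €72,354.75.
Line 4 (L-861, Veloria, 843 pairs, €165,067.83):
Base rate for L-861 is €3.32/pair.
Origin Veloria qualifies under the Vinoria–Veloria agreement and L-861 is covered: preferential rate Free applies instead.
Duty = €165,067.83 × 0% = €0.00.
Total = €5,396.96 + €60,137.71 + €72,354.75 + €0.00 = €137,889.42.

€137,889.42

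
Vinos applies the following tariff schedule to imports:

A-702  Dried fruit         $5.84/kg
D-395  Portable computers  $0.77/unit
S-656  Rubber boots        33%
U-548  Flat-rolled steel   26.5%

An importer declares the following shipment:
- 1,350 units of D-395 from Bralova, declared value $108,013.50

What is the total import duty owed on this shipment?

$1,039.50

Line 1 (D-395, Bralova, 1,350 units, $108,013.50):
Base rate for D-395 is $0.77/unit.
Duty = 1,350 × $0.77 = $1,039.50.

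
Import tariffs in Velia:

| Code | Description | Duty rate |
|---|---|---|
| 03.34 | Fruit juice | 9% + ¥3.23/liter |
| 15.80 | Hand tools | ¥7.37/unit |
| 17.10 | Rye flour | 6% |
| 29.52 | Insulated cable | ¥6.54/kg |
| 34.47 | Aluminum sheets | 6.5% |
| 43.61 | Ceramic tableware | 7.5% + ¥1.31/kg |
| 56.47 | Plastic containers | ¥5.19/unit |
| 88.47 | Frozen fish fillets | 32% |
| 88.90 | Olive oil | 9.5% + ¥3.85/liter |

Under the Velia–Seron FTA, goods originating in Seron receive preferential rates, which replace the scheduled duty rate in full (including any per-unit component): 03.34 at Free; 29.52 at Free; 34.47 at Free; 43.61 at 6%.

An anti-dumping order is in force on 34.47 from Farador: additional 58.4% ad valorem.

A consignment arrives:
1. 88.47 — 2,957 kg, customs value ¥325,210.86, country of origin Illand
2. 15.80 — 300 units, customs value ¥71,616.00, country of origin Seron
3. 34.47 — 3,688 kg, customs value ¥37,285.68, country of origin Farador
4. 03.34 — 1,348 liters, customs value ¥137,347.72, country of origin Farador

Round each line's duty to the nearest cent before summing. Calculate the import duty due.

Line 1 (88.47, Illand, 2,957 kg, ¥325,210.86):
Base rate for 88.47 is 32%.
Duty = ¥325,210.86 × 32% = ¥104,067.48.
Line 2 (15.80, Seron, 300 units, ¥71,616.00):
Base rate for 15.80 is ¥7.37/unit.
Origin Seron is the FTA partner but 15.80 is not on the preference list; base rate stands.
Duty = 300 × ¥7.37 = ¥2,211.00.
Line 3 (34.47, Farador, 3,688 kg, ¥37,285.68):
Base rate for 34.47 is 6.5%.
34.47 has an FTA preferential rate, but origin Farador is not Seron; base rate stands.
Additional duty on 34.47 from Farador: +58.4%. Applied ad valorem rate: 6.5% + 58.4% = 64.9%.
Duty = ¥37,285.68 × 64.9% = ¥24,198.41.
Line 4 (03.34, Farador, 1,348 liters, ¥137,347.72):
Base rate for 03.34 is 9% + ¥3.23/liter.
03.34 has an FTA preferential rate, but origin Farador is not Seron; base rate stands.
Duty = ¥137,347.72 × 9% + 1,348 × ¥3.23 = ¥16,715.33.
Total = ¥104,067.48 + ¥2,211.00 + ¥24,198.41 + ¥16,715.33 = ¥147,192.22.

¥147,192.22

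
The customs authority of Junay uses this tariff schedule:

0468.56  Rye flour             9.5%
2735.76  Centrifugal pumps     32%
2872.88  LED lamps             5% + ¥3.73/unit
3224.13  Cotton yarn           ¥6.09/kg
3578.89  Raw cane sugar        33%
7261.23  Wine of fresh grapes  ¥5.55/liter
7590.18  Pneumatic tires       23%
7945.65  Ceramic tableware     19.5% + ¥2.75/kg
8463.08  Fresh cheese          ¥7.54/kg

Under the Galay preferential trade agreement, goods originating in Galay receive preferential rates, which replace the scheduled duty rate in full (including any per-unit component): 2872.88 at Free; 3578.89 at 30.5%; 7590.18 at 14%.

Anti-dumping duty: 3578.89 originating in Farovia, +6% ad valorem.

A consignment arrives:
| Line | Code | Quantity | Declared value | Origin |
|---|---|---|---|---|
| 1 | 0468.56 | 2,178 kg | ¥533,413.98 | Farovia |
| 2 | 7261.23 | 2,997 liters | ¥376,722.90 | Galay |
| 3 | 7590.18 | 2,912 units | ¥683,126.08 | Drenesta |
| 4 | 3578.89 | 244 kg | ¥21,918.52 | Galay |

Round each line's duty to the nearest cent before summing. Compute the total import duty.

Line 1 (0468.56, Farovia, 2,178 kg, ¥533,413.98):
Base rate for 0468.56 is 9.5%.
Duty = ¥533,413.98 × 9.5% = ¥50,674.33.
Line 2 (7261.23, Galay, 2,997 liters, ¥376,722.90):
Base rate for 7261.23 is ¥5.55/liter.
Origin Galay is the FTA partner but 7261.23 is not on the preference list; base rate stands.
Duty = 2,997 × ¥5.55 = ¥16,633.35.
Line 3 (7590.18, Drenesta, 2,912 units, ¥683,126.08):
Base rate for 7590.18 is 23%.
7590.18 has an FTA preferential rate, but origin Drenesta is not Galay; base rate stands.
Duty = ¥683,126.08 × 23% = ¥157,119.00.
Line 4 (3578.89, Galay, 244 kg, ¥21,918.52):
Base rate for 3578.89 is 33%.
Origin Galay qualifies under the Junay–Galay agreement and 3578.89 is covered: preferential rate 30.5% applies instead.
The additional-duty order on 3578.89 targets Farovia, not Galay; it does not apply.
Duty = ¥21,918.52 × 30.5% = ¥6,685.15.
Total = ¥50,674.33 + ¥16,633.35 + ¥157,119.00 + ¥6,685.15 = ¥231,111.83.

¥231,111.83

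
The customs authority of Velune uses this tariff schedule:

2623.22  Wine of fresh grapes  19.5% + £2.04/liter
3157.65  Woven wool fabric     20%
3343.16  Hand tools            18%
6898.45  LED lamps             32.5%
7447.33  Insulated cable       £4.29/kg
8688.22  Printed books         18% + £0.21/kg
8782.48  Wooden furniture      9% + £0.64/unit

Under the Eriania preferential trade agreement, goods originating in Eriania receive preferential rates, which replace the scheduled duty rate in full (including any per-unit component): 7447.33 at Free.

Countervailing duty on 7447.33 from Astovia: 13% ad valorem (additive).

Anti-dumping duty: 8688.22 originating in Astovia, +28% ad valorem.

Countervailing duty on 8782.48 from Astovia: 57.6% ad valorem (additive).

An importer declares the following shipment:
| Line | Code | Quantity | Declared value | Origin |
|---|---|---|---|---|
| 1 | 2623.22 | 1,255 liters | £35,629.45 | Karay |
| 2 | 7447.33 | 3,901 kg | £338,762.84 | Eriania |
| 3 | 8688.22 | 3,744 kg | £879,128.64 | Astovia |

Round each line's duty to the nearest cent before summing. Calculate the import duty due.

£414,693.35

Line 1 (2623.22, Karay, 1,255 liters, £35,629.45):
Base rate for 2623.22 is 19.5% + £2.04/liter.
Duty = £35,629.45 × 19.5% + 1,255 × £2.04 = £9,507.94.
Line 2 (7447.33, Eriania, 3,901 kg, £338,762.84):
Base rate for 7447.33 is £4.29/kg.
Origin Eriania qualifies under the Velune–Eriania agreement and 7447.33 is covered: preferential rate Free applies instead.
The additional-duty order on 7447.33 targets Astovia, not Eriania; it does not apply.
Duty = £338,762.84 × 0% = £0.00.
Line 3 (8688.22, Astovia, 3,744 kg, £879,128.64):
Base rate for 8688.22 is 18% + £0.21/kg.
Additional duty on 8688.22 from Astovia: +28%. Applied ad valorem rate: 18% + 28% = 46%.
Duty = £879,128.64 × 46% + 3,744 × £0.21 = £405,185.41.
Total = £9,507.94 + £0.00 + £405,185.41 = £414,693.35.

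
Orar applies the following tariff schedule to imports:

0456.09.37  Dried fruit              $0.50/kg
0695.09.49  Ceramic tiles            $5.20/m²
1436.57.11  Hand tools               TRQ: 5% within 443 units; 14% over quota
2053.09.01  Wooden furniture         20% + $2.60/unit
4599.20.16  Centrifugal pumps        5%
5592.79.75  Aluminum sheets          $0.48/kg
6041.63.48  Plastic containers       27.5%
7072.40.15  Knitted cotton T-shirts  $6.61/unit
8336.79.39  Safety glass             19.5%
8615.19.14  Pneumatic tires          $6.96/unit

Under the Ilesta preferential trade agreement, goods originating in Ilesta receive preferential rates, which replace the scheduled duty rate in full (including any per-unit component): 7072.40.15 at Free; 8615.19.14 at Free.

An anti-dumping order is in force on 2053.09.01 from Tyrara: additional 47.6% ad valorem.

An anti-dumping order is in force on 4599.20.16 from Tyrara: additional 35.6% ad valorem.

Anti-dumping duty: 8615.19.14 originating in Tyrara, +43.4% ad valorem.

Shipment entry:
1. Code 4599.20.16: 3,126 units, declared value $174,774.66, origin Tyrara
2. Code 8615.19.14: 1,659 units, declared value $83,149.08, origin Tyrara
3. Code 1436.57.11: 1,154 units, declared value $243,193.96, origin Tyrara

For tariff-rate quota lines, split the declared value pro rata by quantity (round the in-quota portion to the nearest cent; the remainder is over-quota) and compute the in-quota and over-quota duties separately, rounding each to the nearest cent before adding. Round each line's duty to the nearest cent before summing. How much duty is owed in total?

Line 1 (4599.20.16, Tyrara, 3,126 units, $174,774.66):
Base rate for 4599.20.16 is 5%.
Additional duty on 4599.20.16 from Tyrara: +35.6%. Applied ad valorem rate: 5% + 35.6% = 40.6%.
Duty = $174,774.66 × 40.6% = $70,958.51.
Line 2 (8615.19.14, Tyrara, 1,659 units, $83,149.08):
Base rate for 8615.19.14 is $6.96/unit.
8615.19.14 has an FTA preferential rate, but origin Tyrara is not Ilesta; base rate stands.
Additional duty on 8615.19.14 from Tyrara: +43.4% ad valorem. Applied ad valorem rate = 43.4%.
Duty = $83,149.08 × 43.4% + 1,659 × $6.96 = $47,633.34.
Line 3 (1436.57.11, Tyrara, 1,154 units, $243,193.96):
Code 1436.57.11 is under a tariff-rate quota (threshold 443 units). In-quota: 443 units at 5%; over-quota: 711 units at 14%.
Pro-rata value split: in-quota = $243,193.96 × 443/1,154 = $93,357.82; over-quota = $243,193.96 − $93,357.82 = $149,836.14.
In-quota duty = $93,357.82 × 5% = $4,667.89. Over-quota duty = $149,836.14 × 14% = $20,977.06.
Line duty = $4,667.89 + $20,977.06 = $25,644.95.
Total = $70,958.51 + $47,633.34 + $25,644.95 = $144,236.80.

$144,236.80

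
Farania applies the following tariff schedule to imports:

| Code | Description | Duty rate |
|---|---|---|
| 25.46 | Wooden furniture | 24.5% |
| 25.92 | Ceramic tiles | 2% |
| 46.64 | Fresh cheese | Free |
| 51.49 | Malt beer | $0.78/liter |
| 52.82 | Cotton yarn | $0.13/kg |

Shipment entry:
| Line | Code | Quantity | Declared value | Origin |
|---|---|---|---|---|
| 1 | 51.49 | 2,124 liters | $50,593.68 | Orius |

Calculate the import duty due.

$1,656.72

Line 1 (51.49, Orius, 2,124 liters, $50,593.68):
Base rate for 51.49 is $0.78/liter.
Duty = 2,124 × $0.78 = $1,656.72.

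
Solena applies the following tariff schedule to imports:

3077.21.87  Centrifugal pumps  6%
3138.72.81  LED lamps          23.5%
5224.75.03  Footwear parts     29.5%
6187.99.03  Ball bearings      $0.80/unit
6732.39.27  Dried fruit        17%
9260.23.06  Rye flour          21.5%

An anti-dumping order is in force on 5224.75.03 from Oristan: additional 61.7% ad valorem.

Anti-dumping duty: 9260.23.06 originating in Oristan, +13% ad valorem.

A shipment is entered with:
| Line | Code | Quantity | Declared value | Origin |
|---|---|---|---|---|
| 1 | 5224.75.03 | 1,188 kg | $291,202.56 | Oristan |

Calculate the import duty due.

$265,576.73

Line 1 (5224.75.03, Oristan, 1,188 kg, $291,202.56):
Base rate for 5224.75.03 is 29.5%.
Additional duty on 5224.75.03 from Oristan: +61.7%. Applied ad valorem rate: 29.5% + 61.7% = 91.2%.
Duty = $291,202.56 × 91.2% = $265,576.73.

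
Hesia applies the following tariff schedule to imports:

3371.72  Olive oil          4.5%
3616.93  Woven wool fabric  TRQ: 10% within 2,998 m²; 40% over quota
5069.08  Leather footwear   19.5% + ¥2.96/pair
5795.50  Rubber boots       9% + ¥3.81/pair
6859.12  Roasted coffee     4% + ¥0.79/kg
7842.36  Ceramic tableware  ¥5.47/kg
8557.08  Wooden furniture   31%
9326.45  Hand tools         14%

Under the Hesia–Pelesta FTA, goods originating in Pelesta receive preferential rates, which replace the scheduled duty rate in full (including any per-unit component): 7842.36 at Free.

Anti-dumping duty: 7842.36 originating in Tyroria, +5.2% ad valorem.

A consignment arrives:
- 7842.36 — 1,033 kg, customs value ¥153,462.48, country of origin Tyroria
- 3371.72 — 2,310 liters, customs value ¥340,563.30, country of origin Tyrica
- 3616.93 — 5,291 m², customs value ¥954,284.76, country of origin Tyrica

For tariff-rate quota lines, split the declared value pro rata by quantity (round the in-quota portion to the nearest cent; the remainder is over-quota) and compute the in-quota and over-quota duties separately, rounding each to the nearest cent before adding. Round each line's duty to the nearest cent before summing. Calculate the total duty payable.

Line 1 (7842.36, Tyroria, 1,033 kg, ¥153,462.48):
Base rate for 7842.36 is ¥5.47/kg.
7842.36 has an FTA preferential rate, but origin Tyroria is not Pelesta; base rate stands.
Additional duty on 7842.36 from Tyroria: +5.2% ad valorem. Applied ad valorem rate = 5.2%.
Duty = ¥153,462.48 × 5.2% + 1,033 × ¥5.47 = ¥13,630.56.
Line 2 (3371.72, Tyrica, 2,310 liters, ¥340,563.30):
Base rate for 3371.72 is 4.5%.
Duty = ¥340,563.30 × 4.5% = ¥15,325.35.
Line 3 (3616.93, Tyrica, 5,291 m², ¥954,284.76):
Code 3616.93 is under a tariff-rate quota (threshold 2,998 m²). In-quota: 2,998 m² at 10%; over-quota: 2,293 m² at 40%.
Pro-rata value split: in-quota = ¥954,284.76 × 2,998/5,291 = ¥540,719.28; over-quota = ¥954,284.76 − ¥540,719.28 = ¥413,565.48.
In-quota duty = ¥540,719.28 × 10% = ¥54,071.93. Over-quota duty = ¥413,565.48 × 40% = ¥165,426.19.
Line duty = ¥54,071.93 + ¥165,426.19 = ¥219,498.12.
Total = ¥13,630.56 + ¥15,325.35 + ¥219,498.12 = ¥248,454.03.

¥248,454.03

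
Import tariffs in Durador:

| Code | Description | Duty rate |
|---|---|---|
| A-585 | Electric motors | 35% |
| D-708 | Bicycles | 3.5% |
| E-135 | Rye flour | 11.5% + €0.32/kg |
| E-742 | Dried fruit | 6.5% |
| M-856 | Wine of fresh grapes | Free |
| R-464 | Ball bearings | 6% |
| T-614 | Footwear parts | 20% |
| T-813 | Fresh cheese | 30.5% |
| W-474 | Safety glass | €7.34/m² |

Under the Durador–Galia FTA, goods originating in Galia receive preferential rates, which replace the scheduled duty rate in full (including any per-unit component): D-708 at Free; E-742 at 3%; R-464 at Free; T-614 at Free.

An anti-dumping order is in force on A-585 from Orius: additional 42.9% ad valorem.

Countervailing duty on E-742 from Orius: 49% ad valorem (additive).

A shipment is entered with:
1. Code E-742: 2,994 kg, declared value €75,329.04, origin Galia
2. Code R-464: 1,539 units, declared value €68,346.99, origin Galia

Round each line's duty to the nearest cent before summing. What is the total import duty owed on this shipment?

Line 1 (E-742, Galia, 2,994 kg, €75,329.04):
Base rate for E-742 is 6.5%.
Origin Galia qualifies under the Durador–Galia agreement and E-742 is covered: preferential rate 3% applies instead.
The additional-duty order on E-742 targets Orius, not Galia; it does not apply.
Duty = €75,329.04 × 3% = €2,259.87.
Line 2 (R-464, Galia, 1,539 units, €68,346.99):
Base rate for R-464 is 6%.
Origin Galia qualifies under the Durador–Galia agreement and R-464 is covered: preferential rate Free applies instead.
Duty = €68,346.99 × 0% = €0.00.
Total = €2,259.87 + €0.00 = €2,259.87.

€2,259.87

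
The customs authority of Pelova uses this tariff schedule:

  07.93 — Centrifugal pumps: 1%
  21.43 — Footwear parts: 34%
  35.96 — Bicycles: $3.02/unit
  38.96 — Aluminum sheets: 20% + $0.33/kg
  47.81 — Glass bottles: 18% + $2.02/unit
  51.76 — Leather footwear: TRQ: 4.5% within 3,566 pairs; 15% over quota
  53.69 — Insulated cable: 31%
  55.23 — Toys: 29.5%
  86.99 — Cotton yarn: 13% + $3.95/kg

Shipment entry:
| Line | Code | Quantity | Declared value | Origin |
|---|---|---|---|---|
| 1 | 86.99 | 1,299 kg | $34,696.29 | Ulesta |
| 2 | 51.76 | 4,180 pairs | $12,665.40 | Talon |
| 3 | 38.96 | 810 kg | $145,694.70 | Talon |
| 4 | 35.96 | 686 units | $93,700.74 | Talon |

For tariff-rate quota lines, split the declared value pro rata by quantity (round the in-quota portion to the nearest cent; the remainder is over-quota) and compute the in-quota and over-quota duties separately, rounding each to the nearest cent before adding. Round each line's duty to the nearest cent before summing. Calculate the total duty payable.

Line 1 (86.99, Ulesta, 1,299 kg, $34,696.29):
Base rate for 86.99 is 13% + $3.95/kg.
Duty = $34,696.29 × 13% + 1,299 × $3.95 = $9,641.57.
Line 2 (51.76, Talon, 4,180 pairs, $12,665.40):
Code 51.76 is under a tariff-rate quota (threshold 3,566 pairs). In-quota: 3,566 pairs at 4.5%; over-quota: 614 pairs at 15%.
Pro-rata value split: in-quota = $12,665.40 × 3,566/4,180 = $10,804.98; over-quota = $12,665.40 − $10,804.98 = $1,860.42.
In-quota duty = $10,804.98 × 4.5% = $486.22. Over-quota duty = $1,860.42 × 15% = $279.06.
Line duty = $486.22 + $279.06 = $765.28.
Line 3 (38.96, Talon, 810 kg, $145,694.70):
Base rate for 38.96 is 20% + $0.33/kg.
Duty = $145,694.70 × 20% + 810 × $0.33 = $29,406.24.
Line 4 (35.96, Talon, 686 units, $93,700.74):
Base rate for 35.96 is $3.02/unit.
Duty = 686 × $3.02 = $2,071.72.
Total = $9,641.57 + $765.28 + $29,406.24 + $2,071.72 = $41,884.81.

$41,884.81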